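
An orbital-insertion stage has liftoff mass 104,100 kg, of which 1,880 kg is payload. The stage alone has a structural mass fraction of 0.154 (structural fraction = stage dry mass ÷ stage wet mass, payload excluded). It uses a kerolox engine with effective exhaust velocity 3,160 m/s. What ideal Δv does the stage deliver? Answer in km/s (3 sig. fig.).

Δv ≈ 5.61 km/s

Stage wet mass = m₀ − payload = 104,100 − 1,880 = 102,220 kg.
Stage dry mass = ε × stage wet mass = 0.154 × 102,220 = 15,741.9 kg.
Burnout mass m_f = stage dry + payload = 15,741.9 + 1,880 = 17,621.9 kg.
Rocket equation: Δv = v_e · ln(104,100/17,621.9) = 3160.0 × ln(5.907) = 3160.0 × 1.7762 ≈ 5613 m/s.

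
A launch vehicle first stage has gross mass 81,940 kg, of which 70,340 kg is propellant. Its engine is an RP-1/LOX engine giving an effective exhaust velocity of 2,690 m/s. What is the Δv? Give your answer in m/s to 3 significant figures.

Δv ≈ 5260 m/s

m_f = m₀ − m_prop = 81,940 − 70,340 = 11,600 kg.
Δv = v_e · ln(m₀/m_f) = 2690.0 × ln(7.064) = 2690.0 × 1.9550 ≈ 5258.9 m/s.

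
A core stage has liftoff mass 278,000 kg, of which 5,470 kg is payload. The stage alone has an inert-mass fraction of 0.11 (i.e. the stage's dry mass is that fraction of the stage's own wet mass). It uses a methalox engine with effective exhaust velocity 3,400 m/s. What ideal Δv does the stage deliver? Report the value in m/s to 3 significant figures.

Δv ≈ 7000 m/s

Stage wet mass = m₀ − payload = 278,000 − 5,470 = 272,530 kg.
Stage dry mass = ε × stage wet mass = 0.11 × 272,530 = 29,978.3 kg.
Burnout mass m_f = stage dry + payload = 29,978.3 + 5,470 = 35,448.3 kg.
Rocket equation: Δv = v_e · ln(278,000/35,448.3) = 3400.0 × ln(7.842) = 3400.0 × 2.0595 ≈ 7002 m/s.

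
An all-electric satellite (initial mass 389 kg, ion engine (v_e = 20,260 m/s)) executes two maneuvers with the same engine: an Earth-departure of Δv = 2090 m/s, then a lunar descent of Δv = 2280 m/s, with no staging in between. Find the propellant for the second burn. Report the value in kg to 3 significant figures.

After the first burn: m = 389 × exp(−2090/20260.0) = 389 × 0.90198 = 350.87 kg.
After the second burn: m = 350.87 × exp(−2280/20260.0) = 350.87 × 0.89356 = 313.523 kg.
Second-burn propellant = 350.87 − 313.523 = 37.347 kg.

propellant for the second burn ≈ 37.3 kg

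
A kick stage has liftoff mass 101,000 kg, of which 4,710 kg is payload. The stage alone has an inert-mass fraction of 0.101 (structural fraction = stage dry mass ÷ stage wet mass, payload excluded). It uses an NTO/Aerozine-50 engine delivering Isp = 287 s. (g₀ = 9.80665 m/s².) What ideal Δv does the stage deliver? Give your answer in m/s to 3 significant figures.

Stage wet mass = m₀ − payload = 101,000 − 4,710 = 96,290 kg.
Stage dry mass = ε × stage wet mass = 0.101 × 96,290 = 9,725.29 kg.
Burnout mass m_f = stage dry + payload = 9,725.29 + 4,710 = 14,435.29 kg.
v_e = Isp · g₀ = 287 × 9.80665 = 2814.5 m/s.
Δv = v_e · ln(101,000/14,435.29) = 2814.5 × ln(6.997) = 2814.5 × 1.9454 ≈ 5475 m/s.

Δv ≈ 5480 m/s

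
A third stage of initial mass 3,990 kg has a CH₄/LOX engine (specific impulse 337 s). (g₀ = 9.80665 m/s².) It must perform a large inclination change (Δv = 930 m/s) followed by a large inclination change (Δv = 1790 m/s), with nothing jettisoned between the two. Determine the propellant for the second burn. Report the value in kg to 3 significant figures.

propellant for the second burn ≈ 1260 kg

v_e = Isp · g₀ = 337 × 9.80665 = 3304.8 m/s.
After the first burn: m = 3990 × exp(−930/3304.8) = 3990 × 0.75472 = 3,011.33 kg.
After the second burn: m = 3,011.33 × exp(−1790/3304.8) = 3,011.33 × 0.58180 = 1,751.99 kg.
Second-burn propellant = 3,011.33 − 1,751.99 = 1,259.34 kg.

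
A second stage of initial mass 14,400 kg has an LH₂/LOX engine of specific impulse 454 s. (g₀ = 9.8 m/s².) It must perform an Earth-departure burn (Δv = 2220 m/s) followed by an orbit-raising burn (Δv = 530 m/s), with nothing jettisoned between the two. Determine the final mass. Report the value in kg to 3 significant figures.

v_e = Isp · g₀ = 454 × 9.8 = 4449.2 m/s.
After the first burn: m = 14400 × exp(−2220/4449.2) = 14400 × 0.60716 = 8,743.1 kg.
After the second burn: m = 8,743.1 × exp(−530/4449.2) = 8,743.1 × 0.88770 = 7,761.25 kg.

final mass ≈ 7760 kg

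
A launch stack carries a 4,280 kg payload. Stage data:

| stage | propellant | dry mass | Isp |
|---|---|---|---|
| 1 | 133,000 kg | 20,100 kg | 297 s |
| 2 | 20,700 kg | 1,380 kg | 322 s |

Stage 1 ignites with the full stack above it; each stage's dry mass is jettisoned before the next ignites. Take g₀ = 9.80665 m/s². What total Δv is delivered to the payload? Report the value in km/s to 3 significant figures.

Δv ≈ 8.79 km/s

Ignition mass of stage 1 = 133,000+20,100 + 20,700+1,380 + 4,280 = 179,460 kg.
Stage 1: m₀ = 179,460 kg, m_f = 179,460 − 133,000 = 46,460 kg; Δv = 297×9.80665×ln(3.863) = 2912.6×1.3514 ≈ 3936 m/s.
Stage 2: m₀ = 26,360 kg, m_f = 26,360 − 20,700 = 5,660 kg; Δv = 322×9.80665×ln(4.657) = 3157.7×1.5384 ≈ 4858 m/s.
Total Δv = 3936 + 4858 = 8794 m/s.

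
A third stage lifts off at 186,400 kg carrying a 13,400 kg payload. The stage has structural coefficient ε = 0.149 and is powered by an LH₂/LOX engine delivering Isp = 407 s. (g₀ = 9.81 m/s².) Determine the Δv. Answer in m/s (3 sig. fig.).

Δv ≈ 6230 m/s

Stage wet mass = m₀ − payload = 186,400 − 13,400 = 173,000 kg.
Stage dry mass = ε × stage wet mass = 0.149 × 173,000 = 25,777 kg.
Burnout mass m_f = stage dry + payload = 25,777 + 13,400 = 39,177 kg.
v_e = Isp · g₀ = 407 × 9.81 = 3992.7 m/s.
Δv = v_e · ln(186,400/39,177) = 3992.7 × ln(4.758) = 3992.7 × 1.5598 ≈ 6228 m/s.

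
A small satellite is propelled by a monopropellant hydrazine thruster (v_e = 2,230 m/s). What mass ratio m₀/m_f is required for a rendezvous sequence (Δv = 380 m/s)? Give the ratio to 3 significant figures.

mass ratio ≈ 1.19

m₀/m_f = exp(Δv / v_e) = exp(380 / 2230.0) = exp(0.1704) = 1.1858.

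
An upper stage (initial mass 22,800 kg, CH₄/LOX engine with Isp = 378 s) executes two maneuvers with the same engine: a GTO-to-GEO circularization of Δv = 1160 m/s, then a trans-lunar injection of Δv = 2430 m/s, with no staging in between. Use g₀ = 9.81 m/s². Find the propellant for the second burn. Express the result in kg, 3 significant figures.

propellant for the second burn ≈ 8020 kg

v_e = Isp · g₀ = 378 × 9.81 = 3708.2 m/s.
After the first burn: m = 22800 × exp(−1160/3708.2) = 22800 × 0.73138 = 16,675.5 kg.
After the second burn: m = 16,675.5 × exp(−2430/3708.2) = 16,675.5 × 0.51928 = 8,659.25 kg.
Second-burn propellant = 16,675.5 − 8,659.25 = 8,016.25 kg.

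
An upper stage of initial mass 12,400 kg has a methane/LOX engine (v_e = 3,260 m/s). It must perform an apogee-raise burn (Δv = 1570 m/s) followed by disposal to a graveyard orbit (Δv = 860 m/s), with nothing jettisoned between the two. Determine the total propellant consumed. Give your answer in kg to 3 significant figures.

total propellant consumed ≈ 6520 kg

After the first burn: m = 12400 × exp(−1570/3260.0) = 12400 × 0.61780 = 7,660.72 kg.
After the second burn: m = 7,660.72 × exp(−860/3260.0) = 7,660.72 × 0.76812 = 5,884.35 kg.
Total propellant = m₀ − m_final = 12400 − 5,884.35 = 6,515.65 kg.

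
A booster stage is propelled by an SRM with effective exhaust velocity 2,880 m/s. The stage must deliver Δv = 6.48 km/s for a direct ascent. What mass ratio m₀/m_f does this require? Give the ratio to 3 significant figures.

mass ratio ≈ 9.49

m₀/m_f = exp(Δv / v_e) = exp(6480 / 2880.0) = exp(2.2500) = 9.4877.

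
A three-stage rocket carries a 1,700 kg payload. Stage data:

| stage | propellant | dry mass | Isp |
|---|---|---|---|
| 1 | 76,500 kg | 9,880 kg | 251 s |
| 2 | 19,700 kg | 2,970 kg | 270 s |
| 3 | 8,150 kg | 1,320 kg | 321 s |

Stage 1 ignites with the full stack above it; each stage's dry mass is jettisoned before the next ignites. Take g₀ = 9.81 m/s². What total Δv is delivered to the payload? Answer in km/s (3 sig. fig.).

Δv ≈ 8.92 km/s

Ignition mass of stage 1 = 76,500+9,880 + 19,700+2,970 + 8,150+1,320 + 1,700 = 120,220 kg.
Stage 1: m₀ = 120,220 kg, m_f = 120,220 − 76,500 = 43,720 kg; Δv = 251×9.81×ln(2.75) = 2462.3×1.0115 ≈ 2491 m/s.
Stage 2: m₀ = 33,840 kg, m_f = 33,840 − 19,700 = 14,140 kg; Δv = 270×9.81×ln(2.393) = 2648.7×0.8726 ≈ 2311 m/s.
Stage 3: m₀ = 11,170 kg, m_f = 11,170 − 8,150 = 3,020 kg; Δv = 321×9.81×ln(3.699) = 3149.0×1.3080 ≈ 4119 m/s.
Total Δv = 2491 + 2311 + 4119 = 8921 m/s.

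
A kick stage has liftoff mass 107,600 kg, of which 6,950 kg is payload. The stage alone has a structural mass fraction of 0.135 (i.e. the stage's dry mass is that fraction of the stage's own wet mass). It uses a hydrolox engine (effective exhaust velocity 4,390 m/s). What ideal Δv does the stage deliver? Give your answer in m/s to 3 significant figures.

Δv ≈ 7270 m/s

Stage wet mass = m₀ − payload = 107,600 − 6,950 = 100,650 kg.
Stage dry mass = ε × stage wet mass = 0.135 × 100,650 = 13,587.8 kg.
Burnout mass m_f = stage dry + payload = 13,587.8 + 6,950 = 20,537.8 kg.
Using Δv = v_e ln(m₀/m_f): Δv = v_e · ln(107,600/20,537.8) = 4390.0 × ln(5.239) = 4390.0 × 1.6562 ≈ 7271 m/s.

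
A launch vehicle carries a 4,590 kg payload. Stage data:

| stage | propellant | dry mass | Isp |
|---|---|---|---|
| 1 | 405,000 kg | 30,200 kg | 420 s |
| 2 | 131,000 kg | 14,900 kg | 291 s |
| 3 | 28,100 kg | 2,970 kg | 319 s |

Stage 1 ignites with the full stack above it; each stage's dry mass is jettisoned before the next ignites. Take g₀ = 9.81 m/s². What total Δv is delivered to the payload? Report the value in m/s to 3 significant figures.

Ignition mass of stage 1 = 405,000+30,200 + 131,000+14,900 + 28,100+2,970 + 4,590 = 616,760 kg.
Stage 1: m₀ = 616,760 kg, m_f = 616,760 − 405,000 = 211,760 kg; Δv = 420×9.81×ln(2.913) = 4120.2×1.0690 ≈ 4405 m/s.
Stage 2: m₀ = 181,560 kg, m_f = 181,560 − 131,000 = 50,560 kg; Δv = 291×9.81×ln(3.591) = 2854.7×1.2784 ≈ 3650 m/s.
Stage 3: m₀ = 35,660 kg, m_f = 35,660 − 28,100 = 7,560 kg; Δv = 319×9.81×ln(4.717) = 3129.4×1.5512 ≈ 4854 m/s.
Total Δv = 4405 + 3650 + 4854 = 12909 m/s.

Δv ≈ 12900 m/s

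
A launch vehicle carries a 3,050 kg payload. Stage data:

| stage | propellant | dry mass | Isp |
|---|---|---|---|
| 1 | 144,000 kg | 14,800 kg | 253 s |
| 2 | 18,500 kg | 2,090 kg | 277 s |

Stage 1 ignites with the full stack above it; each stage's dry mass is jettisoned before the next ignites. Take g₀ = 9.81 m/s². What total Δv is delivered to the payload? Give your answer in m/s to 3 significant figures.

Ignition mass of stage 1 = 144,000+14,800 + 18,500+2,090 + 3,050 = 182,440 kg.
Stage 1: m₀ = 182,440 kg, m_f = 182,440 − 144,000 = 38,440 kg; Δv = 253×9.81×ln(4.746) = 2481.9×1.5573 ≈ 3865 m/s.
Stage 2: m₀ = 23,640 kg, m_f = 23,640 − 18,500 = 5,140 kg; Δv = 277×9.81×ln(4.599) = 2717.4×1.5259 ≈ 4146 m/s.
Total Δv = 3865 + 4146 = 8011 m/s.

Δv ≈ 8010 m/s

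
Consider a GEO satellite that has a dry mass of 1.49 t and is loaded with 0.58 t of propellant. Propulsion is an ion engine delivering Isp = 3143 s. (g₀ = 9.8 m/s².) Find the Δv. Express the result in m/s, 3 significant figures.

v_e = Isp · g₀ = 3143 × 9.8 = 30801.4 m/s.
m₀ = m_dry + m_prop = 1.49 + 0.58 = 2.07 t.
From the ideal rocket equation, Δv = v_e · ln(m₀/m_f) = 30801.4 × ln(1.389) = 30801.4 × 0.3288 ≈ 10126.7 m/s.

Δv ≈ 10100 m/s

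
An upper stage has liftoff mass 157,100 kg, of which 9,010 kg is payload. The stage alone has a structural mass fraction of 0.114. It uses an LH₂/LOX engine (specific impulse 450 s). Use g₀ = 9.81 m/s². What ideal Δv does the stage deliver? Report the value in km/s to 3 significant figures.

Δv ≈ 7.96 km/s

Stage wet mass = m₀ − payload = 157,100 − 9,010 = 148,090 kg.
Stage dry mass = ε × stage wet mass = 0.114 × 148,090 = 16,882.3 kg.
Burnout mass m_f = stage dry + payload = 16,882.3 + 9,010 = 25,892.3 kg.
v_e = Isp · g₀ = 450 × 9.81 = 4414.5 m/s.
Δv = v_e · ln(157,100/25,892.3) = 4414.5 × ln(6.067) = 4414.5 × 1.8029 ≈ 7959 m/s.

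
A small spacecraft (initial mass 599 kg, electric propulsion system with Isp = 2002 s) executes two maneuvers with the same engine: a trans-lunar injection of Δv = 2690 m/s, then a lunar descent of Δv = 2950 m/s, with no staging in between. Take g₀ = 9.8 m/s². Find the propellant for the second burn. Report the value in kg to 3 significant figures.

propellant for the second burn ≈ 72.9 kg

v_e = Isp · g₀ = 2002 × 9.8 = 19619.6 m/s.
After the first burn: m = 599 × exp(−2690/19619.6) = 599 × 0.87188 = 522.256 kg.
After the second burn: m = 522.256 × exp(−2950/19619.6) = 522.256 × 0.86040 = 449.349 kg.
Second-burn propellant = 522.256 − 449.349 = 72.907 kg.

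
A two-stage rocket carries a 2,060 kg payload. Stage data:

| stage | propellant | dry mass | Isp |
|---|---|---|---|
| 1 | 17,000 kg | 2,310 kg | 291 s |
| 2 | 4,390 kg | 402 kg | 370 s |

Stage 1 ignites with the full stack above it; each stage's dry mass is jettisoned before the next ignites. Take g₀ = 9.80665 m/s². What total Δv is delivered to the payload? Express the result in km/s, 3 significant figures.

Δv ≈ 6.71 km/s

Ignition mass of stage 1 = 17,000+2,310 + 4,390+402 + 2,060 = 26,162 kg.
Stage 1: m₀ = 26,162 kg, m_f = 26,162 − 17,000 = 9,162 kg; Δv = 291×9.80665×ln(2.855) = 2853.7×1.0492 ≈ 2994 m/s.
Stage 2: m₀ = 6,852 kg, m_f = 6,852 − 4,390 = 2,462 kg; Δv = 370×9.80665×ln(2.783) = 3628.5×1.0236 ≈ 3714 m/s.
Total Δv = 2994 + 3714 = 6708 m/s.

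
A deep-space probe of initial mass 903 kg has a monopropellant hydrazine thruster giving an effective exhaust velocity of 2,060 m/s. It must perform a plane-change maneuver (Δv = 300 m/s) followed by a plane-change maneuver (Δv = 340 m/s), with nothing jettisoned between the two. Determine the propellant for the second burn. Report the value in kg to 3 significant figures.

propellant for the second burn ≈ 119 kg

After the first burn: m = 903 × exp(−300/2060.0) = 903 × 0.86448 = 780.625 kg.
After the second burn: m = 780.625 × exp(−340/2060.0) = 780.625 × 0.84785 = 661.853 kg.
Second-burn propellant = 780.625 − 661.853 = 118.772 kg.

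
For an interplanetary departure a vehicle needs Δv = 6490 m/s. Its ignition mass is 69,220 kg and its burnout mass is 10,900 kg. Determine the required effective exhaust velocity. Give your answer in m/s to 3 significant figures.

ln(m₀/m_f) = ln(69220/10900) = ln(6.35) = 1.8485.
From the ideal rocket equation, v_e = Δv / ln(m₀/m_f) = 6490 / 1.8485 = 3510.9 m/s.

v_e ≈ 3510 m/s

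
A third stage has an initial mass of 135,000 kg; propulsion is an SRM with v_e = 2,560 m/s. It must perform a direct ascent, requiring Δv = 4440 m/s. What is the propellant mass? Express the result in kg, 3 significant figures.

m₀/m_f = exp(Δv / v_e) = exp(4440 / 2560.0) = exp(1.7344) = 5.6654.
m_f = 135,000 / 5.6654 = 23,828.9 kg, so propellant = m₀ − m_f = 135,000 − 23,828.9 = 111,171.1 kg.

propellant mass ≈ 111000 kg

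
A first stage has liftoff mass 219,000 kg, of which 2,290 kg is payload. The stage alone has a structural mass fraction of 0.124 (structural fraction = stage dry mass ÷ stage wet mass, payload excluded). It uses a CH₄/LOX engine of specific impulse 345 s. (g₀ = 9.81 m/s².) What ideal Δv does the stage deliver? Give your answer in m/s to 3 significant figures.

Δv ≈ 6820 m/s

Stage wet mass = m₀ − payload = 219,000 − 2,290 = 216,710 kg.
Stage dry mass = ε × stage wet mass = 0.124 × 216,710 = 26,872 kg.
Burnout mass m_f = stage dry + payload = 26,872 + 2,290 = 29,162 kg.
v_e = Isp · g₀ = 345 × 9.81 = 3384.5 m/s.
Δv = v_e · ln(219,000/29,162) = 3384.5 × ln(7.51) = 3384.5 × 2.0162 ≈ 6824 m/s.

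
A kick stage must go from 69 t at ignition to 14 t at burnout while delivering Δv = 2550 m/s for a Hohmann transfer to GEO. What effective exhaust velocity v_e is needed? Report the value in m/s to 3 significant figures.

v_e ≈ 1600 m/s

ln(m₀/m_f) = ln(69000/14000) = ln(4.929) = 1.5950.
Using Δv = v_e ln(m₀/m_f): v_e = Δv / ln(m₀/m_f) = 2550 / 1.5950 = 1598.7 m/s.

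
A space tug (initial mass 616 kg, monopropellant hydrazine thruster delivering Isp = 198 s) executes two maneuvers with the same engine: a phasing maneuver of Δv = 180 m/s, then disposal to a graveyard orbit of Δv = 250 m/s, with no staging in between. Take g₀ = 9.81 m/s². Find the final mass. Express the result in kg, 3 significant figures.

v_e = Isp · g₀ = 198 × 9.81 = 1942.4 m/s.
After the first burn: m = 616 × exp(−180/1942.4) = 616 × 0.91149 = 561.478 kg.
After the second burn: m = 561.478 × exp(−250/1942.4) = 561.478 × 0.87923 = 493.668 kg.

final mass ≈ 494 kg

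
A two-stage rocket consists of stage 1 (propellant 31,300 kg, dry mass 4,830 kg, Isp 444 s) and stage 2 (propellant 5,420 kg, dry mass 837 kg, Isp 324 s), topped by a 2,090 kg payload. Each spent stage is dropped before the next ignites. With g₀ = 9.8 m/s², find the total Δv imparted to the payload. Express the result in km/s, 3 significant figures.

Ignition mass of stage 1 = 31,300+4,830 + 5,420+837 + 2,090 = 44,477 kg.
Stage 1: m₀ = 44,477 kg, m_f = 44,477 − 31,300 = 13,177 kg; Δv = 444×9.8×ln(3.375) = 4351.2×1.2165 ≈ 5293 m/s.
Stage 2: m₀ = 8,347 kg, m_f = 8,347 − 5,420 = 2,927 kg; Δv = 324×9.8×ln(2.852) = 3175.2×1.0479 ≈ 3327 m/s.
Total Δv = 5293 + 3327 = 8620 m/s.

Δv ≈ 8.62 km/s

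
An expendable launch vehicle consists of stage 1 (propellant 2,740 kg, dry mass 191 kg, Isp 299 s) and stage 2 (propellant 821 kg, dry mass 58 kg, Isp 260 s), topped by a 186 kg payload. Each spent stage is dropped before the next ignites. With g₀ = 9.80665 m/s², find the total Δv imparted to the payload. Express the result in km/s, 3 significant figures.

Ignition mass of stage 1 = 2,740+191 + 821+58 + 186 = 3,996 kg.
Stage 1: m₀ = 3,996 kg, m_f = 3,996 − 2,740 = 1,256 kg; Δv = 299×9.80665×ln(3.182) = 2932.2×1.1574 ≈ 3394 m/s.
Stage 2: m₀ = 1,065 kg, m_f = 1,065 − 821 = 244 kg; Δv = 260×9.80665×ln(4.365) = 2549.7×1.4736 ≈ 3757 m/s.
Total Δv = 3394 + 3757 = 7151 m/s.

Δv ≈ 7.15 km/s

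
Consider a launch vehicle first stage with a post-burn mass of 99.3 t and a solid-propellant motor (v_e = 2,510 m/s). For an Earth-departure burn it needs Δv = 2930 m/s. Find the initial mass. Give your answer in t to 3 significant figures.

initial mass ≈ 319 t

Rocket equation: m₀/m_f = exp(Δv / v_e) = exp(2930 / 2510.0) = exp(1.1673) = 3.2134.
m₀ = m_f × 3.2134 = 99.3 × 3.2134 = 319.091 t.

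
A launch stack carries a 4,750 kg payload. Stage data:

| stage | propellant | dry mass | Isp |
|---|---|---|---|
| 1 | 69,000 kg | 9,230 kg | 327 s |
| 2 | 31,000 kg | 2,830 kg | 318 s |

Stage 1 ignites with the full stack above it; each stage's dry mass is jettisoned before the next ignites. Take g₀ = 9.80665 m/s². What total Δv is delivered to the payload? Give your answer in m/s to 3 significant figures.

Ignition mass of stage 1 = 69,000+9,230 + 31,000+2,830 + 4,750 = 116,810 kg.
Stage 1: m₀ = 116,810 kg, m_f = 116,810 − 69,000 = 47,810 kg; Δv = 327×9.80665×ln(2.443) = 3206.8×0.8933 ≈ 2865 m/s.
Stage 2: m₀ = 38,580 kg, m_f = 38,580 − 31,000 = 7,580 kg; Δv = 318×9.80665×ln(5.09) = 3118.5×1.6272 ≈ 5075 m/s.
Total Δv = 2865 + 5075 = 7940 m/s.

Δv ≈ 7940 m/s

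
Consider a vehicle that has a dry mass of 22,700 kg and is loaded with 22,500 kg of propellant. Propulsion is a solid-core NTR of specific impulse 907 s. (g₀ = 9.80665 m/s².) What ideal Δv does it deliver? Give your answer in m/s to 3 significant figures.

Δv ≈ 6130 m/s

v_e = Isp · g₀ = 907 × 9.80665 = 8894.6 m/s.
m₀ = m_dry + m_prop = 22,700 + 22,500 = 45,200 kg.
Δv = v_e · ln(m₀/m_f) = 8894.6 × ln(1.991) = 8894.6 × 0.6887 ≈ 6126.0 m/s.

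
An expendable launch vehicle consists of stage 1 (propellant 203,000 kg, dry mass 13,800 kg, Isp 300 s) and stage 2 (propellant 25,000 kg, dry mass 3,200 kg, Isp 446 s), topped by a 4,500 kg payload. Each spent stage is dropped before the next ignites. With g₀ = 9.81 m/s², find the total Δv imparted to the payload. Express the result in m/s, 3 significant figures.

Δv ≈ 11300 m/s

Ignition mass of stage 1 = 203,000+13,800 + 25,000+3,200 + 4,500 = 249,500 kg.
Stage 1: m₀ = 249,500 kg, m_f = 249,500 − 203,000 = 46,500 kg; Δv = 300×9.81×ln(5.366) = 2943.0×1.6800 ≈ 4944 m/s.
Stage 2: m₀ = 32,700 kg, m_f = 32,700 − 25,000 = 7,700 kg; Δv = 446×9.81×ln(4.247) = 4375.3×1.4462 ≈ 6327 m/s.
Total Δv = 4944 + 6327 = 11271 m/s.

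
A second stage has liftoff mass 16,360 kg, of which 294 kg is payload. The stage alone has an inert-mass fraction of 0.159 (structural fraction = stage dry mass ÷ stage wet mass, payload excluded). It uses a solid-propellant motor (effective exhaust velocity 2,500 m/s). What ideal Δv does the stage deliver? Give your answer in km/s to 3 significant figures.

Stage wet mass = m₀ − payload = 16,360 − 294 = 16,066 kg.
Stage dry mass = ε × stage wet mass = 0.159 × 16,066 = 2,554.49 kg.
Burnout mass m_f = stage dry + payload = 2,554.49 + 294 = 2,848.49 kg.
Using Δv = v_e ln(m₀/m_f): Δv = v_e · ln(16,360/2,848.49) = 2500.0 × ln(5.743) = 2500.0 × 1.7481 ≈ 4370 m/s.

Δv ≈ 4.37 km/s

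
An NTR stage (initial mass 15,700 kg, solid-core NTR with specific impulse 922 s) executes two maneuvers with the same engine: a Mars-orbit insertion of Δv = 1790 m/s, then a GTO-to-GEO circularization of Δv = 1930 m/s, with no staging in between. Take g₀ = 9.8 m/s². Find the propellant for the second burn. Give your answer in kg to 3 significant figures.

v_e = Isp · g₀ = 922 × 9.8 = 9035.6 m/s.
After the first burn: m = 15700 × exp(−1790/9035.6) = 15700 × 0.82028 = 12,878.4 kg.
After the second burn: m = 12,878.4 × exp(−1930/9035.6) = 12,878.4 × 0.80767 = 10,401.5 kg.
Second-burn propellant = 12,878.4 − 10,401.5 = 2,476.9 kg.

propellant for the second burn ≈ 2480 kg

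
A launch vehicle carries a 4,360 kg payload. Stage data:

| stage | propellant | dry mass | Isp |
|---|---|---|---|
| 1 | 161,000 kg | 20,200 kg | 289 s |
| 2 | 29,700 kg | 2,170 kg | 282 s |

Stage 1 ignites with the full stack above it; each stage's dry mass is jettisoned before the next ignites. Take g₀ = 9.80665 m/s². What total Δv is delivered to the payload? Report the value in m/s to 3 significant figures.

Ignition mass of stage 1 = 161,000+20,200 + 29,700+2,170 + 4,360 = 217,430 kg.
Stage 1: m₀ = 217,430 kg, m_f = 217,430 − 161,000 = 56,430 kg; Δv = 289×9.80665×ln(3.853) = 2834.1×1.3489 ≈ 3823 m/s.
Stage 2: m₀ = 36,230 kg, m_f = 36,230 − 29,700 = 6,530 kg; Δv = 282×9.80665×ln(5.548) = 2765.5×1.7135 ≈ 4739 m/s.
Total Δv = 3823 + 4739 = 8562 m/s.

Δv ≈ 8560 m/s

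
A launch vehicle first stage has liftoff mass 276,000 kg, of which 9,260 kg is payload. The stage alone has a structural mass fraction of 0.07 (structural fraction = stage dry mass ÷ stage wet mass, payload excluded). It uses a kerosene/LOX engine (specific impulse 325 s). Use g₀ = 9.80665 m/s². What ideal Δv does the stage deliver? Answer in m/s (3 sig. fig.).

Stage wet mass = m₀ − payload = 276,000 − 9,260 = 266,740 kg.
Stage dry mass = ε × stage wet mass = 0.07 × 266,740 = 18,671.8 kg.
Burnout mass m_f = stage dry + payload = 18,671.8 + 9,260 = 27,931.8 kg.
v_e = Isp · g₀ = 325 × 9.80665 = 3187.2 m/s.
Δv = v_e · ln(276,000/27,931.8) = 3187.2 × ln(9.881) = 3187.2 × 2.2906 ≈ 7301 m/s.

Δv ≈ 7300 m/s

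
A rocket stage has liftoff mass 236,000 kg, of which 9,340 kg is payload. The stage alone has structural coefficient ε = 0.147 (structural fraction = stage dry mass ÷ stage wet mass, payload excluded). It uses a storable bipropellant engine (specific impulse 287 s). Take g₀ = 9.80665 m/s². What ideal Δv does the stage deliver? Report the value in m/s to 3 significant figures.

Δv ≈ 4810 m/s

Stage wet mass = m₀ − payload = 236,000 − 9,340 = 226,660 kg.
Stage dry mass = ε × stage wet mass = 0.147 × 226,660 = 33,319 kg.
Burnout mass m_f = stage dry + payload = 33,319 + 9,340 = 42,659 kg.
v_e = Isp · g₀ = 287 × 9.80665 = 2814.5 m/s.
Δv = v_e · ln(236,000/42,659) = 2814.5 × ln(5.532) = 2814.5 × 1.7106 ≈ 4814 m/s.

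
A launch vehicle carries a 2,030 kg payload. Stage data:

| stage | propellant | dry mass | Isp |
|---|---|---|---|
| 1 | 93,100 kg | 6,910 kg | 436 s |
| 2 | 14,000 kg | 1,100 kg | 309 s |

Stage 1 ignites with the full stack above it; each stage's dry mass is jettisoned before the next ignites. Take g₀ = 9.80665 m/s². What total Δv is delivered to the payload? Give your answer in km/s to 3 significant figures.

Δv ≈ 11.9 km/s

Ignition mass of stage 1 = 93,100+6,910 + 14,000+1,100 + 2,030 = 117,140 kg.
Stage 1: m₀ = 117,140 kg, m_f = 117,140 − 93,100 = 24,040 kg; Δv = 436×9.80665×ln(4.873) = 4275.7×1.5837 ≈ 6771 m/s.
Stage 2: m₀ = 17,130 kg, m_f = 17,130 − 14,000 = 3,130 kg; Δv = 309×9.80665×ln(5.473) = 3030.3×1.6998 ≈ 5151 m/s.
Total Δv = 6771 + 5151 = 11922 m/s.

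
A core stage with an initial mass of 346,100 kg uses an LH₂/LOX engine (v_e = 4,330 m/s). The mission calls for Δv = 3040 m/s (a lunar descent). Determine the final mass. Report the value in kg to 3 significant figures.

Using Δv = v_e ln(m₀/m_f): m₀/m_f = exp(Δv / v_e) = exp(3040 / 4330.0) = exp(0.7021) = 2.0179.
m_f = m₀ / 2.0179 = 346,100 / 2.0179 = 171,515 kg.

final mass ≈ 172000 kg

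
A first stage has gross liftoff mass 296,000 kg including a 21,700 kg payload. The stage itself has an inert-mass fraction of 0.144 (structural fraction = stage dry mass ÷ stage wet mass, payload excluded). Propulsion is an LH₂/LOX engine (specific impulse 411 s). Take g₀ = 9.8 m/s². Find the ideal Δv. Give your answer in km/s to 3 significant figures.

Δv ≈ 6.35 km/s

Stage wet mass = m₀ − payload = 296,000 − 21,700 = 274,300 kg.
Stage dry mass = ε × stage wet mass = 0.144 × 274,300 = 39,499.2 kg.
Burnout mass m_f = stage dry + payload = 39,499.2 + 21,700 = 61,199.2 kg.
v_e = Isp · g₀ = 411 × 9.8 = 4027.8 m/s.
Rocket equation: Δv = v_e · ln(296,000/61,199.2) = 4027.8 × ln(4.837) = 4027.8 × 1.5762 ≈ 6349 m/s.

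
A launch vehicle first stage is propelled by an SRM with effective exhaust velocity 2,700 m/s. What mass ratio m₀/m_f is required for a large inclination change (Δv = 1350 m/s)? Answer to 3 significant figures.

m₀/m_f = exp(Δv / v_e) = exp(1350 / 2700.0) = exp(0.5000) = 1.6487.

mass ratio ≈ 1.65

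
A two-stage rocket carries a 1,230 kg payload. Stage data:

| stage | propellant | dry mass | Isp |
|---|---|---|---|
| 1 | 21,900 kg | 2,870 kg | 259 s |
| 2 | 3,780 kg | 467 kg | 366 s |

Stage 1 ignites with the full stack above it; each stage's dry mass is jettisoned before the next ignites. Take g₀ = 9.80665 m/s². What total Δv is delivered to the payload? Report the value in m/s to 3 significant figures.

Δv ≈ 7480 m/s

Ignition mass of stage 1 = 21,900+2,870 + 3,780+467 + 1,230 = 30,247 kg.
Stage 1: m₀ = 30,247 kg, m_f = 30,247 − 21,900 = 8,347 kg; Δv = 259×9.80665×ln(3.624) = 2539.9×1.2875 ≈ 3270 m/s.
Stage 2: m₀ = 5,477 kg, m_f = 5,477 − 3,780 = 1,697 kg; Δv = 366×9.80665×ln(3.227) = 3589.2×1.1717 ≈ 4205 m/s.
Total Δv = 3270 + 4205 = 7475 m/s.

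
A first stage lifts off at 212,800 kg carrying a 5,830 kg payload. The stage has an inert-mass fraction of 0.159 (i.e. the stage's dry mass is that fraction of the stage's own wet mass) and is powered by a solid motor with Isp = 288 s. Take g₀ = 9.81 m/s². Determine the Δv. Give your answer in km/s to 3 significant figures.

Stage wet mass = m₀ − payload = 212,800 − 5,830 = 206,970 kg.
Stage dry mass = ε × stage wet mass = 0.159 × 206,970 = 32,908.2 kg.
Burnout mass m_f = stage dry + payload = 32,908.2 + 5,830 = 38,738.2 kg.
v_e = Isp · g₀ = 288 × 9.81 = 2825.3 m/s.
By the Tsiolkovsky rocket equation, Δv = v_e · ln(212,800/38,738.2) = 2825.3 × ln(5.493) = 2825.3 × 1.7035 ≈ 4813 m/s.

Δv ≈ 4.81 km/s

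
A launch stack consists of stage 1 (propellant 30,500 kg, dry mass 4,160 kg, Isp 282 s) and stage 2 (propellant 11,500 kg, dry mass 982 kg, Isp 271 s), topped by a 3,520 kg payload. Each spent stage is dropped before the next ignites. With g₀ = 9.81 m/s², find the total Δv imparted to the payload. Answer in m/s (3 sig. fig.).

Ignition mass of stage 1 = 30,500+4,160 + 11,500+982 + 3,520 = 50,662 kg.
Stage 1: m₀ = 50,662 kg, m_f = 50,662 − 30,500 = 20,162 kg; Δv = 282×9.81×ln(2.513) = 2766.4×0.9214 ≈ 2549 m/s.
Stage 2: m₀ = 16,002 kg, m_f = 16,002 − 11,500 = 4,502 kg; Δv = 271×9.81×ln(3.554) = 2658.5×1.2682 ≈ 3372 m/s.
Total Δv = 2549 + 3372 = 5921 m/s.

Δv ≈ 5920 m/s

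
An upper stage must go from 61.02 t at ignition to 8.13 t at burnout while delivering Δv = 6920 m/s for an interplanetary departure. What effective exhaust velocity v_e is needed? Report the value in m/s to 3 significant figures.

v_e ≈ 3430 m/s

ln(m₀/m_f) = ln(61020/8130) = ln(7.506) = 2.0156.
v_e = Δv / ln(m₀/m_f) = 6920 / 2.0156 = 3433.2 m/s.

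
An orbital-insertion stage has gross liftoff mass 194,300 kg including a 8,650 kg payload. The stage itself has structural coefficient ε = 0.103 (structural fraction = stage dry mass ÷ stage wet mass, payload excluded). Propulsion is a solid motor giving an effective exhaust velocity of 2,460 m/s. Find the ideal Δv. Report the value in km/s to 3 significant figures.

Stage wet mass = m₀ − payload = 194,300 − 8,650 = 185,650 kg.
Stage dry mass = ε × stage wet mass = 0.103 × 185,650 = 19,122 kg.
Burnout mass m_f = stage dry + payload = 19,122 + 8,650 = 27,772 kg.
Δv = v_e · ln(194,300/27,772) = 2460.0 × ln(6.996) = 2460.0 × 1.9454 ≈ 4786 m/s.

Δv ≈ 4.79 km/s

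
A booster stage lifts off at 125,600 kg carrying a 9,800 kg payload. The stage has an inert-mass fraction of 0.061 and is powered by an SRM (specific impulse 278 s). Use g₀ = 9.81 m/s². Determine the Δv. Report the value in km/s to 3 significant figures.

Stage wet mass = m₀ − payload = 125,600 − 9,800 = 115,800 kg.
Stage dry mass = ε × stage wet mass = 0.061 × 115,800 = 7,063.8 kg.
Burnout mass m_f = stage dry + payload = 7,063.8 + 9,800 = 16,863.8 kg.
v_e = Isp · g₀ = 278 × 9.81 = 2727.2 m/s.
Δv = v_e · ln(125,600/16,863.8) = 2727.2 × ln(7.448) = 2727.2 × 2.0079 ≈ 5476 m/s.

Δv ≈ 5.48 km/s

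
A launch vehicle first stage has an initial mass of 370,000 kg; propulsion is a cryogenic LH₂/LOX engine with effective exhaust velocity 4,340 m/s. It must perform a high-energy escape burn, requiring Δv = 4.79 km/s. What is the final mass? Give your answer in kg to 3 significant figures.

m₀/m_f = exp(Δv / v_e) = exp(4790 / 4340.0) = exp(1.1037) = 3.0153.
m_f = m₀ / 3.0153 = 370,000 / 3.0153 = 122,708 kg.

final mass ≈ 123000 kg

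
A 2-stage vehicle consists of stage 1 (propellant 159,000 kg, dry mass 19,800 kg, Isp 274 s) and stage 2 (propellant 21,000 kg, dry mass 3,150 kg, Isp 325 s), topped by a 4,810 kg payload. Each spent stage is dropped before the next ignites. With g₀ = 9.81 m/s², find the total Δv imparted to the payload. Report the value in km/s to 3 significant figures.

Δv ≈ 8.01 km/s

Ignition mass of stage 1 = 159,000+19,800 + 21,000+3,150 + 4,810 = 207,760 kg.
Stage 1: m₀ = 207,760 kg, m_f = 207,760 − 159,000 = 48,760 kg; Δv = 274×9.81×ln(4.261) = 2687.9×1.4495 ≈ 3896 m/s.
Stage 2: m₀ = 28,960 kg, m_f = 28,960 − 21,000 = 7,960 kg; Δv = 325×9.81×ln(3.638) = 3188.2×1.2915 ≈ 4118 m/s.
Total Δv = 3896 + 4118 = 8014 m/s.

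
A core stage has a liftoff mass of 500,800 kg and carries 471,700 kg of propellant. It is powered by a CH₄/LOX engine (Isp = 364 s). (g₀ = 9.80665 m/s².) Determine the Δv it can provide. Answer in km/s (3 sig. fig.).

Δv ≈ 10.2 km/s

v_e = Isp · g₀ = 364 × 9.80665 = 3569.6 m/s.
m_f = m₀ − m_prop = 500,800 − 471,700 = 29,100 kg.
By the Tsiolkovsky rocket equation, Δv = v_e · ln(m₀/m_f) = 3569.6 × ln(17.21) = 3569.6 × 2.8455 ≈ 10157.2 m/s.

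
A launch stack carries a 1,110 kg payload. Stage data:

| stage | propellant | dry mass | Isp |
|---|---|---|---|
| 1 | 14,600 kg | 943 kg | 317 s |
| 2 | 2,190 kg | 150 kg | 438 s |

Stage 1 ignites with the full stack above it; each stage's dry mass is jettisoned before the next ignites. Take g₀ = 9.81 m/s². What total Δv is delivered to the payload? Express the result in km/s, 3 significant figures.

Ignition mass of stage 1 = 14,600+943 + 2,190+150 + 1,110 = 18,993 kg.
Stage 1: m₀ = 18,993 kg, m_f = 18,993 − 14,600 = 4,393 kg; Δv = 317×9.81×ln(4.323) = 3109.8×1.4641 ≈ 4553 m/s.
Stage 2: m₀ = 3,450 kg, m_f = 3,450 − 2,190 = 1,260 kg; Δv = 438×9.81×ln(2.738) = 4296.8×1.0073 ≈ 4328 m/s.
Total Δv = 4553 + 4328 = 8881 m/s.

Δv ≈ 8.88 km/s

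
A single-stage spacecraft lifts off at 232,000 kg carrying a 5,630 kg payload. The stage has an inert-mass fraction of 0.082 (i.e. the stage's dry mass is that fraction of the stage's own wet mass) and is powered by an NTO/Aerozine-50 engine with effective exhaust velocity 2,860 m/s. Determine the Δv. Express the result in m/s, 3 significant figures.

Stage wet mass = m₀ − payload = 232,000 − 5,630 = 226,370 kg.
Stage dry mass = ε × stage wet mass = 0.082 × 226,370 = 18,562.3 kg.
Burnout mass m_f = stage dry + payload = 18,562.3 + 5,630 = 24,192.3 kg.
Δv = v_e · ln(232,000/24,192.3) = 2860.0 × ln(9.59) = 2860.0 × 2.2607 ≈ 6466 m/s.

Δv ≈ 6470 m/s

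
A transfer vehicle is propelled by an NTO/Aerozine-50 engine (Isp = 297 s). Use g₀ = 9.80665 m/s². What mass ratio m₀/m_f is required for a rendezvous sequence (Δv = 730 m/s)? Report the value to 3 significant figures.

v_e = Isp · g₀ = 297 × 9.80665 = 2912.6 m/s.
From the ideal rocket equation, m₀/m_f = exp(Δv / v_e) = exp(730 / 2912.6) = exp(0.2506) = 1.2848.

mass ratio ≈ 1.28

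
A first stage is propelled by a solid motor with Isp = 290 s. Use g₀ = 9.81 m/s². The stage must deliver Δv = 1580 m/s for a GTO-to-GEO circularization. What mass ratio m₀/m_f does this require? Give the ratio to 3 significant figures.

mass ratio ≈ 1.74

v_e = Isp · g₀ = 290 × 9.81 = 2844.9 m/s.
m₀/m_f = exp(Δv / v_e) = exp(1580 / 2844.9) = exp(0.5554) = 1.7426.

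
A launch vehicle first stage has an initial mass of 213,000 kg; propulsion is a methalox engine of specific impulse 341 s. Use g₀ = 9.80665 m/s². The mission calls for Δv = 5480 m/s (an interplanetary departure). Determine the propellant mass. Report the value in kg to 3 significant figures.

v_e = Isp · g₀ = 341 × 9.80665 = 3344.1 m/s.
Using Δv = v_e ln(m₀/m_f): m₀/m_f = exp(Δv / v_e) = exp(5480 / 3344.1) = exp(1.6387) = 5.1486.
m_f = 213,000 / 5.1486 = 41,370.5 kg, so propellant = m₀ − m_f = 213,000 − 41,370.5 = 171,629.5 kg.

propellant mass ≈ 172000 kg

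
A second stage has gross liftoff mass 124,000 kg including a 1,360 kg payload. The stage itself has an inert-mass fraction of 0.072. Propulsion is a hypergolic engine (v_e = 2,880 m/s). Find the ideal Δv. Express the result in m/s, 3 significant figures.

Stage wet mass = m₀ − payload = 124,000 − 1,360 = 122,640 kg.
Stage dry mass = ε × stage wet mass = 0.072 × 122,640 = 8,830.08 kg.
Burnout mass m_f = stage dry + payload = 8,830.08 + 1,360 = 10,190.08 kg.
Using Δv = v_e ln(m₀/m_f): Δv = v_e · ln(124,000/10,190.08) = 2880.0 × ln(12.17) = 2880.0 × 2.4989 ≈ 7197 m/s.

Δv ≈ 7200 m/s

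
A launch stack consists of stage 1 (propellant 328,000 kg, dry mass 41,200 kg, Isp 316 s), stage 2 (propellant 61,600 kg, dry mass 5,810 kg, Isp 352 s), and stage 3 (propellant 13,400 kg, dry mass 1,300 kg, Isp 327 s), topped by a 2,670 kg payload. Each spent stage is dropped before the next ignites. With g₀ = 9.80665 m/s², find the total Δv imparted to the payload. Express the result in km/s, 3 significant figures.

Ignition mass of stage 1 = 328,000+41,200 + 61,600+5,810 + 13,400+1,300 + 2,670 = 453,980 kg.
Stage 1: m₀ = 453,980 kg, m_f = 453,980 − 328,000 = 125,980 kg; Δv = 316×9.80665×ln(3.604) = 3098.9×1.2819 ≈ 3973 m/s.
Stage 2: m₀ = 84,780 kg, m_f = 84,780 − 61,600 = 23,180 kg; Δv = 352×9.80665×ln(3.657) = 3451.9×1.2968 ≈ 4476 m/s.
Stage 3: m₀ = 17,370 kg, m_f = 17,370 − 13,400 = 3,970 kg; Δv = 327×9.80665×ln(4.375) = 3206.8×1.4760 ≈ 4733 m/s.
Total Δv = 3973 + 4476 + 4733 = 13182 m/s.

Δv ≈ 13.2 km/s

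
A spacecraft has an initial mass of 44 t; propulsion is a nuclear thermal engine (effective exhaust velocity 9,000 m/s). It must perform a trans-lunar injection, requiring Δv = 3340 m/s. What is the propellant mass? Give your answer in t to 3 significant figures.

By the Tsiolkovsky rocket equation, m₀/m_f = exp(Δv / v_e) = exp(3340 / 9000.0) = exp(0.3711) = 1.4493.
m_f = 44 / 1.4493 = 30.3595 t, so propellant = m₀ − m_f = 44 − 30.3595 = 13.6405 t.

propellant mass ≈ 13.6 t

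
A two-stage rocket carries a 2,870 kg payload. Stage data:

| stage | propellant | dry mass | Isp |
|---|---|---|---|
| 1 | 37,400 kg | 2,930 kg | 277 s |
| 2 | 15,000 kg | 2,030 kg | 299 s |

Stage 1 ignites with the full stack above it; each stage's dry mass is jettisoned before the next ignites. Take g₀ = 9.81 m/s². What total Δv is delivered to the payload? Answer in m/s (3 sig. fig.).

Ignition mass of stage 1 = 37,400+2,930 + 15,000+2,030 + 2,870 = 60,230 kg.
Stage 1: m₀ = 60,230 kg, m_f = 60,230 − 37,400 = 22,830 kg; Δv = 277×9.81×ln(2.638) = 2717.4×0.9701 ≈ 2636 m/s.
Stage 2: m₀ = 19,900 kg, m_f = 19,900 − 15,000 = 4,900 kg; Δv = 299×9.81×ln(4.061) = 2933.2×1.4015 ≈ 4111 m/s.
Total Δv = 2636 + 4111 = 6747 m/s.

Δv ≈ 6750 m/s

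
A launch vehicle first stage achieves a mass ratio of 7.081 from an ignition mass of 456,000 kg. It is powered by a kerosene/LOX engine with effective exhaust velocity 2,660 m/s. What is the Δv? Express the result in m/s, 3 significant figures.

Δv = v_e · ln(7.081) = 2660.0 × 1.9574 ≈ 5206.7 m/s.

Δv ≈ 5210 m/s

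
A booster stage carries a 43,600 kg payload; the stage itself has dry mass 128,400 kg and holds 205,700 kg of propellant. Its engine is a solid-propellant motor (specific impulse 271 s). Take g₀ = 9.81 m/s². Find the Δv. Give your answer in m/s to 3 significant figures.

v_e = Isp · g₀ = 271 × 9.81 = 2658.5 m/s.
m₀ = payload + dry + propellant = 43,600 + 128,400 + 205,700 = 377,700 kg.
m_f = payload + dry = 43,600 + 128,400 = 172,000 kg.
Δv = v_e · ln(m₀/m_f) = 2658.5 × ln(2.196) = 2658.5 × 0.7866 ≈ 2091.2 m/s.

Δv ≈ 2090 m/s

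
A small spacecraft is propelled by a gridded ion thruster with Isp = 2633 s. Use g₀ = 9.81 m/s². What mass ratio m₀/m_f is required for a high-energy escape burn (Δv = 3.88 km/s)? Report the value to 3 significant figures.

mass ratio ≈ 1.16

v_e = Isp · g₀ = 2633 × 9.81 = 25829.7 m/s.
m₀/m_f = exp(Δv / v_e) = exp(3880 / 25829.7) = exp(0.1502) = 1.1621.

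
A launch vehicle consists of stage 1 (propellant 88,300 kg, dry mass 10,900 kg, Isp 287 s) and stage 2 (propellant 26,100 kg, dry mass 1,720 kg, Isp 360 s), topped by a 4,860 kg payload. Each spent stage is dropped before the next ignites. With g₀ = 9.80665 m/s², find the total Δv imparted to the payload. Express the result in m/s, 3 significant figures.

Δv ≈ 8770 m/s

Ignition mass of stage 1 = 88,300+10,900 + 26,100+1,720 + 4,860 = 131,880 kg.
Stage 1: m₀ = 131,880 kg, m_f = 131,880 − 88,300 = 43,580 kg; Δv = 287×9.80665×ln(3.026) = 2814.5×1.1073 ≈ 3116 m/s.
Stage 2: m₀ = 32,680 kg, m_f = 32,680 − 26,100 = 6,580 kg; Δv = 360×9.80665×ln(4.967) = 3530.4×1.6027 ≈ 5658 m/s.
Total Δv = 3116 + 5658 = 8774 m/s.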